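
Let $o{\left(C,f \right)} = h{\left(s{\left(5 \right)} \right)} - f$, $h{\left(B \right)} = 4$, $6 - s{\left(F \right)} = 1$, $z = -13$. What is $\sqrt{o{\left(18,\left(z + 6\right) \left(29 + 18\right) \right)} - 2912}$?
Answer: $i \sqrt{2579} \approx 50.784 i$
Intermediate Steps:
$s{\left(F \right)} = 5$ ($s{\left(F \right)} = 6 - 1 = 5$)
$o{\left(C,f \right)} = 4 - f$
$\sqrt{o{\left(18,\left(z + 6\right) \left(29 + 18\right) \right)} - 2912} = \sqrt{\left(4 - \left(-13 + 6\right) \left(29 + 18\right)\right) - 2912} = \sqrt{\left(4 - \left(-7\right) 47\right) - 2912} = \sqrt{\left(4 - -329\right) - 2912} = \sqrt{\left(4 + 329\right) - 2912} = \sqrt{333 - 2912} = \sqrt{-2579} = i \sqrt{2579}$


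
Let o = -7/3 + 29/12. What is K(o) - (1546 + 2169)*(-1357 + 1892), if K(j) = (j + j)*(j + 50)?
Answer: -143101199/72 ≈ -1.9875e+6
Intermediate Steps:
o = 1/12 (o = -7*⅓ + 29*(1/12) = -7/3 + 29/12 = 1/12 ≈ 0.083333)
K(j) = 2*j*(50 + j) (K(j) = (2*j)*(50 + j) = 2*j*(50 + j))
K(o) - (1546 + 2169)*(-1357 + 1892) = 2*(1/12)*(50 + 1/12) - (1546 + 2169)*(-1357 + 1892) = 2*(1/12)*(601/12) - 3715*535 = 601/72 - 1*1987525 = 601/72 - 1987525 = -143101199/72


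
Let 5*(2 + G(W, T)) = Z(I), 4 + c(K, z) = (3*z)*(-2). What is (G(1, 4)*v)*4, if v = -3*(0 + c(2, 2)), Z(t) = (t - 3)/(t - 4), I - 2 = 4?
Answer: -1632/5 ≈ -326.40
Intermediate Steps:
I = 6 (I = 2 + 4 = 6)
c(K, z) = -4 - 6*z (c(K, z) = -4 + (3*z)*(-2) = -4 - 6*z)
Z(t) = (-3 + t)/(-4 + t)
v = 48 (v = -3*(0 + (-4 - 6*2)) = -3*(0 + (-4 - 12)) = -3*(0 - 16) = -3*(-16) = 48)
G(W, T) = -17/10 (G(W, T) = -2 + ((-3 + 6)/(-4 + 6))/5 = -2 + (3/2)/5 = -2 + ((1/2)*3)/5 = -2 + (1/5)*(3/2) = -2 + 3/10 = -17/10)
(G(1, 4)*v)*4 = -17/10*48*4 = -408/5*4 = -1632/5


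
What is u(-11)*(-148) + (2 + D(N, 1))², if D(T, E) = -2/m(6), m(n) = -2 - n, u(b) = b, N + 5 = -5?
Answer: 26129/16 ≈ 1633.1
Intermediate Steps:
N = -10 (N = -5 - 5 = -10)
D(T, E) = ¼ (D(T, E) = -2/(-2 - 1*6) = -2/(-2 - 6) = -2/(-8) = -2*(-⅛) = ¼)
u(-11)*(-148) + (2 + D(N, 1))² = -11*(-148) + (2 + ¼)² = 1628 + (9/4)² = 1628 + 81/16 = 26129/16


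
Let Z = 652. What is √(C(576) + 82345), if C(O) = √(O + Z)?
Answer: √(82345 + 2*√307) ≈ 287.02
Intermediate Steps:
C(O) = √(652 + O) (C(O) = √(O + 652) = √(652 + O))
√(C(576) + 82345) = √(√(652 + 576) + 82345) = √(√1228 + 82345) = √(2*√307 + 82345) = √(82345 + 2*√307)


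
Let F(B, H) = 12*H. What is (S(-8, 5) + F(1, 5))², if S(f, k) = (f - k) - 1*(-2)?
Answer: 2401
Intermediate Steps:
S(f, k) = 2 + f - k (S(f, k) = (f - k) + 2 = 2 + f - k)
(S(-8, 5) + F(1, 5))² = ((2 - 8 - 1*5) + 12*5)² = ((2 - 8 - 5) + 60)² = (-11 + 60)² = 49² = 2401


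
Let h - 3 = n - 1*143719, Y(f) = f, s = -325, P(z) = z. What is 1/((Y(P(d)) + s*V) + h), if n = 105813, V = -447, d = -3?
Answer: 1/107369 ≈ 9.3137e-6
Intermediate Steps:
h = -37903 (h = 3 + (105813 - 1*143719) = 3 + (105813 - 143719) = 3 - 37906 = -37903)
1/((Y(P(d)) + s*V) + h) = 1/((-3 - 325*(-447)) - 37903) = 1/((-3 + 145275) - 37903) = 1/(145272 - 37903) = 1/107369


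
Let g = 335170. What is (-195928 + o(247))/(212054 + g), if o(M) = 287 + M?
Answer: -647/1812 ≈ -0.35706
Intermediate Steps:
(-195928 + o(247))/(212054 + g) = (-195928 + (287 + 247))/(212054 + 335170) = (-195928 + 534)/547224 = -195394*1/547224 = -647/1812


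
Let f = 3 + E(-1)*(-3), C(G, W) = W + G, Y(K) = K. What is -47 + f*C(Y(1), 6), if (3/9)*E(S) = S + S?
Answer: 100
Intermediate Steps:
E(S) = 6*S (E(S) = 3*(S + S) = 3*(2*S) = 6*S)
C(G, W) = G + W
f = 21 (f = 3 + (6*(-1))*(-3) = 3 - 6*(-3) = 3 + 18 = 21)
-47 + f*C(Y(1), 6) = -47 + 21*(1 + 6) = -47 + 21*7 = -47 + 147 = 100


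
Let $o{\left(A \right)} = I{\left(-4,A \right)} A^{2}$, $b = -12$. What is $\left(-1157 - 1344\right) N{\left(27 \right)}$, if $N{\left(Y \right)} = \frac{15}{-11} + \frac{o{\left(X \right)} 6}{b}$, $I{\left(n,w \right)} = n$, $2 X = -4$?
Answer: $- \frac{182573}{11} \approx -16598.0$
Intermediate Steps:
$X = -2$ ($X = \frac{1}{2} \left(-4\right) = -2$)
$o{\left(A \right)} = - 4 A^{2}$
$N{\left(Y \right)} = \frac{73}{11}$ ($N{\left(Y \right)} = \frac{15}{-11} + \frac{- 4 \left(-2\right)^{2} \cdot 6}{-12} = 15 \left(- \frac{1}{11}\right) + \left(-4\right) 4 \cdot 6 \left(- \frac{1}{12}\right) = - \frac{15}{11} + \left(-16\right) 6 \left(- \frac{1}{12}\right) = - \frac{15}{11} - -8 = - \frac{15}{11} + 8 = \frac{73}{11}$)
$\left(-1157 - 1344\right) N{\left(27 \right)} = \left(-1157 - 1344\right) \frac{73}{11} = \left(-2501\right) \frac{73}{11} = - \frac{182573}{11}$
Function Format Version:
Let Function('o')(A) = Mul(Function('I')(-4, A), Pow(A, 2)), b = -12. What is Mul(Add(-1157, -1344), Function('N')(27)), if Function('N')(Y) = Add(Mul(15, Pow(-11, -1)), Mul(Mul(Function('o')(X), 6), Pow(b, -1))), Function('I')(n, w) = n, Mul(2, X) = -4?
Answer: Rational(-182573, 11) ≈ -16598.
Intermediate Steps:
X = -2 (X = Mul(Rational(1, 2), -4) = -2)
Function('o')(A) = Mul(-4, Pow(A, 2))
Function('N')(Y) = Rational(73, 11) (Function('N')(Y) = Add(Mul(15, Pow(-11, -1)), Mul(Mul(Mul(-4, Pow(-2, 2)), 6), Pow(-12, -1))) = Add(Mul(15, Rational(-1, 11)), Mul(Mul(Mul(-4, 4), 6), Rational(-1, 12))) = Add(Rational(-15, 11), Mul(Mul(-16, 6), Rational(-1, 12))) = Add(Rational(-15, 11), Mul(-96, Rational(-1, 12))) = Add(Rational(-15, 11), 8) = Rational(73, 11))
Mul(Add(-1157, -1344), Function('N')(27)) = Mul(Add(-1157, -1344), Rational(73, 11)) = Mul(-2501, Rational(73, 11)) = Rational(-182573, 11)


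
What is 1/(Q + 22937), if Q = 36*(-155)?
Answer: 1/17357 ≈ 5.7614e-5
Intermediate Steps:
Q = -5580
1/(Q + 22937) = 1/(-5580 + 22937) = 1/17357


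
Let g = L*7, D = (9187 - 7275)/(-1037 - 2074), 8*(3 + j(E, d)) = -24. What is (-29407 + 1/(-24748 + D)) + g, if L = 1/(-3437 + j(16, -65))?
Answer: -7795404913656693/265086692420 ≈ -29407.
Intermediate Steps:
j(E, d) = -6 (j(E, d) = -3 + (1/8)*(-24) = -3 - 3 = -6)
D = -1912/3111 (D = 1912/(-3111) = 1912*(-1/3111) = -1912/3111 ≈ -0.61459)
L = -1/3443 (L = 1/(-3437 - 6) = 1/(-3443) = -1/3443 ≈ -0.00029044)
g = -7/3443 (g = -1/3443*7 = -7/3443 ≈ -0.0020331)
(-29407 + 1/(-24748 + D)) + g = (-29407 + 1/(-24748 - 1912/3111)) - 7/3443 = (-29407 + 1/(-76992940/3111)) - 7/3443 = (-29407 - 3111/76992940) - 7/3443 = -2264131389691/76992940 - 7/3443 = -7795404913656693/265086692420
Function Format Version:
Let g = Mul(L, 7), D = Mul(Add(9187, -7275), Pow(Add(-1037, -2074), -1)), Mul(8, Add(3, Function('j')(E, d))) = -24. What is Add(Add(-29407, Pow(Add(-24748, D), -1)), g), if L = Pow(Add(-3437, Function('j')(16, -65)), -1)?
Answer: Rational(-7795404913656693, 265086692420) ≈ -29407.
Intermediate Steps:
Function('j')(E, d) = -6 (Function('j')(E, d) = Add(-3, Mul(Rational(1, 8), -24)) = Add(-3, -3) = -6)
D = Rational(-1912, 3111) (D = Mul(1912, Pow(-3111, -1)) = Mul(1912, Rational(-1, 3111)) = Rational(-1912, 3111) ≈ -0.61459)
L = Rational(-1, 3443) (L = Pow(Add(-3437, -6), -1) = Pow(-3443, -1) = Rational(-1, 3443) ≈ -0.00029044)
g = Rational(-7, 3443) (g = Mul(Rational(-1, 3443), 7) = Rational(-7, 3443) ≈ -0.0020331)
Add(Add(-29407, Pow(Add(-24748, D), -1)), g) = Add(Add(-29407, Pow(Add(-24748, Rational(-1912, 3111)), -1)), Rational(-7, 3443)) = Add(Add(-29407, Pow(Rational(-76992940, 3111), -1)), Rational(-7, 3443)) = Add(Add(-29407, Rational(-3111, 76992940)), Rational(-7, 3443)) = Add(Rational(-2264131389691, 76992940), Rational(-7, 3443)) = Rational(-7795404913656693, 265086692420)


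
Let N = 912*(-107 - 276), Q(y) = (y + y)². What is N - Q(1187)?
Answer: -5985172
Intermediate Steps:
Q(y) = 4*y² (Q(y) = (2*y)² = 4*y²)
N = -349296 (N = 912*(-383) = -349296)
N - Q(1187) = -349296 - 4*1187² = -349296 - 4*1408969 = -349296 - 1*5635876 = -349296 - 5635876 = -5985172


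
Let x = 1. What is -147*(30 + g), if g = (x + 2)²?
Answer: -5733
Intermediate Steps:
g = 9 (g = (1 + 2)² = 3² = 9)
-147*(30 + g) = -147*(30 + 9) = -147*39 = -5733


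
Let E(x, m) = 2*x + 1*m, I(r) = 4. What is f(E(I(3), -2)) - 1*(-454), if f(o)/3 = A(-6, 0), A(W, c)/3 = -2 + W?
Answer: 382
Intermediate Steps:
E(x, m) = m + 2*x (E(x, m) = 2*x + m = m + 2*x)
A(W, c) = -6 + 3*W (A(W, c) = 3*(-2 + W) = -6 + 3*W)
f(o) = -72 (f(o) = 3*(-6 + 3*(-6)) = 3*(-6 - 18) = 3*(-24) = -72)
f(E(I(3), -2)) - 1*(-454) = -72 - 1*(-454) = -72 + 454 = 382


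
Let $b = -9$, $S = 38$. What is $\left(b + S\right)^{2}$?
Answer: $841$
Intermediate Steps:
$\left(b + S\right)^{2} = \left(-9 + 38\right)^{2} = 29^{2} = 841$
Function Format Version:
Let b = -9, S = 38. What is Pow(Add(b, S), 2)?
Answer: 841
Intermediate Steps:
Pow(Add(b, S), 2) = Pow(Add(-9, 38), 2) = Pow(29, 2) = 841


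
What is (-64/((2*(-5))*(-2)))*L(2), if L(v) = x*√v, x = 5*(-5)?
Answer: 80*√2 ≈ 113.14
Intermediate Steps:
x = -25
L(v) = -25*√v
(-64/((2*(-5))*(-2)))*L(2) = (-64/((2*(-5))*(-2)))*(-25*√2) = (-64/((-10*(-2))))*(-25*√2) = (-64/20)*(-25*√2) = (-64*1/20)*(-25*√2) = -(-80)*√2 = 80*√2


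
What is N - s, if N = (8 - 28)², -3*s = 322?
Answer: 1522/3 ≈ 507.33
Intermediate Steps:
s = -322/3 (s = -⅓*322 = -322/3 ≈ -107.33)
N = 400 (N = (-20)² = 400)
N - s = 400 - 1*(-322/3) = 400 + 322/3 = 1522/3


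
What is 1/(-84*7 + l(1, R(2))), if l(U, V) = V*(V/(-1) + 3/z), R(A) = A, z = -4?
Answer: -2/1187 ≈ -0.0016849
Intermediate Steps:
l(U, V) = V*(-3/4 - V) (l(U, V) = V*(V/(-1) + 3/(-4)) = V*(V*(-1) + 3*(-1/4)) = V*(-V - 3/4) = V*(-3/4 - V))
1/(-84*7 + l(1, R(2))) = 1/(-84*7 + (1/4)*2*(-3 - 4*2)) = 1/(-588 + (1/4)*2*(-3 - 8)) = 1/(-588 + (1/4)*2*(-11)) = 1/(-588 - 11/2) = 1/(-1187/2) = -2/1187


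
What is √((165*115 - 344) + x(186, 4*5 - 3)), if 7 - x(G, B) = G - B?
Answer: √18469 ≈ 135.90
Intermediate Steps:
x(G, B) = 7 + B - G (x(G, B) = 7 - (G - B) = 7 + (B - G) = 7 + B - G)
√((165*115 - 344) + x(186, 4*5 - 3)) = √((165*115 - 344) + (7 + (4*5 - 3) - 1*186)) = √((18975 - 344) + (7 + (20 - 3) - 186)) = √(18631 + (7 + 17 - 186)) = √(18631 - 162) = √18469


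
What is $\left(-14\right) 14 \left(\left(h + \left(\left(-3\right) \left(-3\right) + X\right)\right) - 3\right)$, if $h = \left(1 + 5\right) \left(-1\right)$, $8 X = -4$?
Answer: $98$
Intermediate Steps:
$X = - \frac{1}{2}$ ($X = \frac{1}{8} \left(-4\right) = - \frac{1}{2} \approx -0.5$)
$h = -6$ ($h = 6 \left(-1\right) = -6$)
$\left(-14\right) 14 \left(\left(h + \left(\left(-3\right) \left(-3\right) + X\right)\right) - 3\right) = \left(-14\right) 14 \left(\left(-6 - - \frac{17}{2}\right) - 3\right) = - 196 \left(\left(-6 + \left(9 - \frac{1}{2}\right)\right) - 3\right) = - 196 \left(\left(-6 + \frac{17}{2}\right) - 3\right) = - 196 \left(\frac{5}{2} - 3\right) = \left(-196\right) \left(- \frac{1}{2}\right) = 98$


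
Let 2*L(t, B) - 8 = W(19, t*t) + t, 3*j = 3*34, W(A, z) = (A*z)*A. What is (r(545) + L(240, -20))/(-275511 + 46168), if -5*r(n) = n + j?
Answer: -51984041/1146715 ≈ -45.333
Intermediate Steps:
W(A, z) = z*A²
j = 34 (j = (3*34)/3 = (⅓)*102 = 34)
L(t, B) = 4 + t/2 + 361*t²/2 (L(t, B) = 4 + ((t*t)*19² + t)/2 = 4 + (t²*361 + t)/2 = 4 + (361*t² + t)/2 = 4 + (t + 361*t²)/2 = 4 + (t/2 + 361*t²/2) = 4 + t/2 + 361*t²/2)
r(n) = -34/5 - n/5 (r(n) = -(n + 34)/5 = -(34 + n)/5 = -34/5 - n/5)
(r(545) + L(240, -20))/(-275511 + 46168) = ((-34/5 - ⅕*545) + (4 + (½)*240 + (361/2)*240²))/(-275511 + 46168) = ((-34/5 - 109) + (4 + 120 + (361/2)*57600))/(-229343) = (-579/5 + (4 + 120 + 10396800))*(-1/229343) = (-579/5 + 10396924)*(-1/229343) = (51984041/5)*(-1/229343) = -51984041/1146715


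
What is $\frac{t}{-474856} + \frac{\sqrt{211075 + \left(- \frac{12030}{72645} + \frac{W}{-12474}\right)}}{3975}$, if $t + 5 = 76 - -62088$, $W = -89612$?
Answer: $- \frac{62159}{474856} + \frac{\sqrt{2377642994568201899}}{13340891025} \approx -0.015319$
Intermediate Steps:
$t = 62159$ ($t = -5 + \left(76 - -62088\right) = -5 + \left(76 + 62088\right) = -5 + 62164 = 62159$)
$\frac{t}{-474856} + \frac{\sqrt{211075 + \left(- \frac{12030}{72645} + \frac{W}{-12474}\right)}}{3975} = \frac{62159}{-474856} + \frac{\sqrt{211075 - \left(- \frac{44806}{6237} + \frac{802}{4843}\right)}}{3975} = 62159 \left(- \frac{1}{474856}\right) + \sqrt{211075 - - \frac{211993384}{30205791}} \cdot \frac{1}{3975} = - \frac{62159}{474856} + \sqrt{211075 + \left(- \frac{802}{4843} + \frac{44806}{6237}\right)} \frac{1}{3975} = - \frac{62159}{474856} + \sqrt{211075 + \frac{211993384}{30205791}} \cdot \frac{1}{3975} = - \frac{62159}{474856} + \sqrt{\frac{6375899328709}{30205791}} \cdot \frac{1}{3975} = - \frac{62159}{474856} + \frac{\sqrt{2377642994568201899}}{3356199} \cdot \frac{1}{3975} = - \frac{62159}{474856} + \frac{\sqrt{2377642994568201899}}{13340891025}$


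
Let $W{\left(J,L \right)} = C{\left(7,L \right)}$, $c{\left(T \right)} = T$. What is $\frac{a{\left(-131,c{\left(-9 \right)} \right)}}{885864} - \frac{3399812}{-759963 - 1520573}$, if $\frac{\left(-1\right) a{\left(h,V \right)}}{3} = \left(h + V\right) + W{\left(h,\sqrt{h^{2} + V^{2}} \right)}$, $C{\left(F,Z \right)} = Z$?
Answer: $\frac{2241613752}{1503158291} - \frac{\sqrt{17242}}{295288} \approx 1.4908$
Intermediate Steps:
$W{\left(J,L \right)} = L$
$a{\left(h,V \right)} = - 3 V - 3 h - 3 \sqrt{V^{2} + h^{2}}$ ($a{\left(h,V \right)} = - 3 \left(\left(h + V\right) + \sqrt{h^{2} + V^{2}}\right) = - 3 \left(\left(V + h\right) + \sqrt{V^{2} + h^{2}}\right) = - 3 \left(V + h + \sqrt{V^{2} + h^{2}}\right) = - 3 V - 3 h - 3 \sqrt{V^{2} + h^{2}}$)
$\frac{a{\left(-131,c{\left(-9 \right)} \right)}}{885864} - \frac{3399812}{-759963 - 1520573} = \frac{\left(-3\right) \left(-9\right) - -393 - 3 \sqrt{\left(-9\right)^{2} + \left(-131\right)^{2}}}{885864} - \frac{3399812}{-759963 - 1520573} = \left(27 + 393 - 3 \sqrt{81 + 17161}\right) \frac{1}{885864} - \frac{3399812}{-2280536} = \left(27 + 393 - 3 \sqrt{17242}\right) \frac{1}{885864} - - \frac{849953}{570134} = \left(420 - 3 \sqrt{17242}\right) \frac{1}{885864} + \frac{849953}{570134} = \left(\frac{5}{10546} - \frac{\sqrt{17242}}{295288}\right) + \frac{849953}{570134} = \frac{2241613752}{1503158291} - \frac{\sqrt{17242}}{295288}$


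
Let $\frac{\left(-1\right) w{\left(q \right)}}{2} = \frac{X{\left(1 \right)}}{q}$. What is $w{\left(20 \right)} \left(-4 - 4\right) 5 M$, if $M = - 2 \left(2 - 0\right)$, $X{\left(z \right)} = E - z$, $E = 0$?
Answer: $16$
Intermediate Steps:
$X{\left(z \right)} = - z$ ($X{\left(z \right)} = 0 - z = - z$)
$M = -4$ ($M = - 2 \left(2 + 0\right) = \left(-2\right) 2 = -4$)
$w{\left(q \right)} = \frac{2}{q}$ ($w{\left(q \right)} = - 2 \frac{\left(-1\right) 1}{q} = - 2 \left(- \frac{1}{q}\right) = \frac{2}{q}$)
$w{\left(20 \right)} \left(-4 - 4\right) 5 M = \frac{2}{20} \left(-4 - 4\right) 5 \left(-4\right) = 2 \cdot \frac{1}{20} \left(-8\right) 5 \left(-4\right) = \frac{\left(-40\right) \left(-4\right)}{10} = \frac{1}{10} \cdot 160 = 16$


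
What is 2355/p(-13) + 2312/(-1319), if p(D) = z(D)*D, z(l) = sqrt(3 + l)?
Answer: -2312/1319 + 471*I*sqrt(10)/26 ≈ -1.7528 + 57.286*I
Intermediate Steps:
p(D) = D*sqrt(3 + D) (p(D) = sqrt(3 + D)*D = D*sqrt(3 + D))
2355/p(-13) + 2312/(-1319) = 2355/((-13*sqrt(3 - 13))) + 2312/(-1319) = 2355/((-13*I*sqrt(10))) + 2312*(-1/1319) = 2355/((-13*I*sqrt(10))) - 2312/1319 = 2355*(I*sqrt(10)/130) - 2312/1319 = 471*I*sqrt(10)/26 - 2312/1319 = -2312/1319 + 471*I*sqrt(10)/26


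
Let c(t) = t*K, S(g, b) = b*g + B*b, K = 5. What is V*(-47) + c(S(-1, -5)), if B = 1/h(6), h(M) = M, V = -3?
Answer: 971/6 ≈ 161.83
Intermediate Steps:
B = ⅙ (B = 1/6 = ⅙ ≈ 0.16667)
S(g, b) = b/6 + b*g (S(g, b) = b*g + b/6 = b/6 + b*g)
c(t) = 5*t (c(t) = t*5 = 5*t)
V*(-47) + c(S(-1, -5)) = -3*(-47) + 5*(-5*(⅙ - 1)) = 141 + 5*(-5*(-⅚)) = 141 + 5*(25/6) = 141 + 125/6 = 971/6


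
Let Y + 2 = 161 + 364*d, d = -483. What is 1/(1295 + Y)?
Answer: -1/174358 ≈ -5.7353e-6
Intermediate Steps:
Y = -175653 (Y = -2 + (161 + 364*(-483)) = -2 + (161 - 175812) = -2 - 175651 = -175653)
1/(1295 + Y) = 1/(1295 - 175653) = 1/(-174358) = -1/174358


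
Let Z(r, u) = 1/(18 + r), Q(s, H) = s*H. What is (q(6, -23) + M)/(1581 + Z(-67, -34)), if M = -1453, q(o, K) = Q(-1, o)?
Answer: -71491/77468 ≈ -0.92285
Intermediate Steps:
Q(s, H) = H*s
q(o, K) = -o (q(o, K) = o*(-1) = -o)
(q(6, -23) + M)/(1581 + Z(-67, -34)) = (-1*6 - 1453)/(1581 + 1/(18 - 67)) = (-6 - 1453)/(1581 + 1/(-49)) = -1459/(1581 - 1/49) = -1459/77468/49 = -1459*49/77468 = -71491/77468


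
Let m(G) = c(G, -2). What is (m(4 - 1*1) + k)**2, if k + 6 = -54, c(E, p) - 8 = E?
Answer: 2401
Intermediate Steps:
c(E, p) = 8 + E
m(G) = 8 + G
k = -60 (k = -6 - 54 = -60)
(m(4 - 1*1) + k)**2 = ((8 + (4 - 1*1)) - 60)**2 = ((8 + (4 - 1)) - 60)**2 = ((8 + 3) - 60)**2 = (11 - 60)**2 = (-49)**2 = 2401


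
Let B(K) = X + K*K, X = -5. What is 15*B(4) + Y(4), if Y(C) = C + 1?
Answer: 170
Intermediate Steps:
Y(C) = 1 + C
B(K) = -5 + K² (B(K) = -5 + K*K = -5 + K²)
15*B(4) + Y(4) = 15*(-5 + 4²) + (1 + 4) = 15*(-5 + 16) + 5 = 15*11 + 5 = 165 + 5 = 170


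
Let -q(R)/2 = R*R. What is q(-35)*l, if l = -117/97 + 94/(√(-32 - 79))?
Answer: 286650/97 + 230300*I*√111/111 ≈ 2955.2 + 21859.0*I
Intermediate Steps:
q(R) = -2*R² (q(R) = -2*R*R = -2*R²)
l = -117/97 - 94*I*√111/111 (l = -117*1/97 + 94/(√(-111)) = -117/97 + 94/((I*√111)) = -117/97 + 94*(-I*√111/111) = -117/97 - 94*I*√111/111 ≈ -1.2062 - 8.9221*I)
q(-35)*l = (-2*(-35)²)*(-117/97 - 94*I*√111/111) = (-2*1225)*(-117/97 - 94*I*√111/111) = -2450*(-117/97 - 94*I*√111/111) = 286650/97 + 230300*I*√111/111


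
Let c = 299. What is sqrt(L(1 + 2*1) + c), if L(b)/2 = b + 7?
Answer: sqrt(319) ≈ 17.861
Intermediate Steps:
L(b) = 14 + 2*b (L(b) = 2*(b + 7) = 2*(7 + b) = 14 + 2*b)
sqrt(L(1 + 2*1) + c) = sqrt((14 + 2*(1 + 2*1)) + 299) = sqrt((14 + 2*(1 + 2)) + 299) = sqrt((14 + 2*3) + 299) = sqrt((14 + 6) + 299) = sqrt(20 + 299) = sqrt(319)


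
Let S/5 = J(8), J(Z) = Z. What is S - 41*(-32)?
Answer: 1352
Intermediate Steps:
S = 40 (S = 5*8 = 40)
S - 41*(-32) = 40 - 41*(-32) = 40 + 1312 = 1352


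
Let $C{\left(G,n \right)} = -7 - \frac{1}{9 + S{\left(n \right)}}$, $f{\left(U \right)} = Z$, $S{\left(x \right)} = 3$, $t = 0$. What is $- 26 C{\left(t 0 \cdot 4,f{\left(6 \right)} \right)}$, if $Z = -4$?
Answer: $\frac{1105}{6} \approx 184.17$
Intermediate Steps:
$f{\left(U \right)} = -4$
$C{\left(G,n \right)} = - \frac{85}{12}$ ($C{\left(G,n \right)} = -7 - \frac{1}{9 + 3} = -7 - \frac{1}{12} = - \frac{85}{12}$)
$- 26 C{\left(t 0 \cdot 4,f{\left(6 \right)} \right)} = \left(-26\right) \left(- \frac{85}{12}\right) = \frac{1105}{6}$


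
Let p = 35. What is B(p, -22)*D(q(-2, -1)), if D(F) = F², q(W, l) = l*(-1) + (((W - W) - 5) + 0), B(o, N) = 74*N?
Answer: -26048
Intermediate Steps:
q(W, l) = -5 - l (q(W, l) = -l + ((0 - 5) + 0) = -l + (-5 + 0) = -l - 5 = -5 - l)
B(p, -22)*D(q(-2, -1)) = (74*(-22))*(-5 - 1*(-1))² = -1628*(-5 + 1)² = -1628*(-4)² = -1628*16 = -26048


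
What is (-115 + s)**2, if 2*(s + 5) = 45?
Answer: 38025/4 ≈ 9506.3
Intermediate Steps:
s = 35/2 (s = -5 + (1/2)*45 = -5 + 45/2 = 35/2 ≈ 17.500)
(-115 + s)**2 = (-115 + 35/2)**2 = (-195/2)**2 = 38025/4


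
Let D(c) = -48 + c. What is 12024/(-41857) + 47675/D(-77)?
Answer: -79881419/209285 ≈ -381.69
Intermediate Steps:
12024/(-41857) + 47675/D(-77) = 12024/(-41857) + 47675/(-48 - 77) = 12024*(-1/41857) + 47675/(-125) = -12024/41857 + 47675*(-1/125) = -12024/41857 - 1907/5 = -79881419/209285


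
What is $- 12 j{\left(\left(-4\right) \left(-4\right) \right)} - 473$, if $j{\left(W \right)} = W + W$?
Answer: $-857$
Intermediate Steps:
$j{\left(W \right)} = 2 W$
$- 12 j{\left(\left(-4\right) \left(-4\right) \right)} - 473 = - 12 \cdot 2 \left(\left(-4\right) \left(-4\right)\right) - 473 = - 12 \cdot 2 \cdot 16 - 473 = \left(-12\right) 32 - 473 = -384 - 473 = -857$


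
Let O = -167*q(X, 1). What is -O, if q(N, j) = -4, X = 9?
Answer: -668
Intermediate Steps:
O = 668 (O = -167*(-4) = 668)
-O = -1*668 = -668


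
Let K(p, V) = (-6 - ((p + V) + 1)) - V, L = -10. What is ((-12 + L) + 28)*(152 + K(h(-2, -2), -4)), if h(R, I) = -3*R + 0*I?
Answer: 882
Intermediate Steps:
h(R, I) = -3*R (h(R, I) = -3*R + 0 = -3*R)
K(p, V) = -7 - p - 2*V (K(p, V) = (-6 - ((V + p) + 1)) - V = (-6 - (1 + V + p)) - V = (-6 + (-1 - V - p)) - V = (-7 - V - p) - V = -7 - p - 2*V)
((-12 + L) + 28)*(152 + K(h(-2, -2), -4)) = ((-12 - 10) + 28)*(152 + (-7 - (-3)*(-2) - 2*(-4))) = (-22 + 28)*(152 + (-7 - 1*6 + 8)) = 6*(152 + (-7 - 6 + 8)) = 6*(152 - 5) = 6*147 = 882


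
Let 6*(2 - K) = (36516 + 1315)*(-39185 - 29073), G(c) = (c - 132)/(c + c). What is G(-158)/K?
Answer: 87/40799840878 ≈ 2.1324e-9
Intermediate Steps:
G(c) = (-132 + c)/(2*c) (G(c) = (-132 + c)/((2*c)) = (-132 + c)*(1/(2*c)) = (-132 + c)/(2*c))
K = 1291134205/3 (K = 2 - (36516 + 1315)*(-39185 - 29073)/6 = 2 - 37831*(-68258)/6 = 2 - 1/6*(-2582268398) = 2 + 1291134199/3 = 1291134205/3 ≈ 4.3038e+8)
G(-158)/K = ((1/2)*(-132 - 158)/(-158))/(1291134205/3) = ((1/2)*(-1/158)*(-290))*(3/1291134205) = (145/158)*(3/1291134205) = 87/40799840878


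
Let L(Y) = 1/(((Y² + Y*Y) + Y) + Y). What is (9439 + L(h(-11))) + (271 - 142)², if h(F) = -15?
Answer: 10953601/420 ≈ 26080.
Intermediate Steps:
L(Y) = 1/(2*Y + 2*Y²) (L(Y) = 1/(((Y² + Y²) + Y) + Y) = 1/((2*Y² + Y) + Y) = 1/((Y + 2*Y²) + Y) = 1/(2*Y + 2*Y²))
(9439 + L(h(-11))) + (271 - 142)² = (9439 + (½)/(-15*(1 - 15))) + (271 - 142)² = (9439 + (½)*(-1/15)/(-14)) + 129² = (9439 + (½)*(-1/15)*(-1/14)) + 16641 = (9439 + 1/420) + 16641 = 3964381/420 + 16641 = 10953601/420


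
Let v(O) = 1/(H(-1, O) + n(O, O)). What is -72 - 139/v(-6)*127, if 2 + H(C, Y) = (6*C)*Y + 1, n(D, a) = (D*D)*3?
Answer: -2524451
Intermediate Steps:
n(D, a) = 3*D² (n(D, a) = D²*3 = 3*D²)
H(C, Y) = -1 + 6*C*Y (H(C, Y) = -2 + ((6*C)*Y + 1) = -2 + (6*C*Y + 1) = -2 + (1 + 6*C*Y) = -1 + 6*C*Y)
v(O) = 1/(-1 - 6*O + 3*O²) (v(O) = 1/((-1 + 6*(-1)*O) + 3*O²) = 1/((-1 - 6*O) + 3*O²) = 1/(-1 - 6*O + 3*O²))
-72 - 139/v(-6)*127 = -72 - 139/(1/(-1 - 6*(-6) + 3*(-6)²))*127 = -72 - 139/(1/(-1 + 36 + 3*36))*127 = -72 - 139/(1/(-1 + 36 + 108))*127 = -72 - 139/(1/143)*127 = -72 - 139/1/143*127 = -72 - 139*143*127 = -72 - 19877*127 = -72 - 2524379 = -2524451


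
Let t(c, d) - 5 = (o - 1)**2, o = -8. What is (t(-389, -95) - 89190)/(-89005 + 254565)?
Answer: -11138/20695 ≈ -0.53820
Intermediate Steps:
t(c, d) = 86 (t(c, d) = 5 + (-8 - 1)**2 = 5 + (-9)**2 = 5 + 81 = 86)
(t(-389, -95) - 89190)/(-89005 + 254565) = (86 - 89190)/(-89005 + 254565) = -89104/165560 = -89104*1/165560 = -11138/20695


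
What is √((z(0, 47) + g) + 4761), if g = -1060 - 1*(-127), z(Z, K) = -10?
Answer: √3818 ≈ 61.790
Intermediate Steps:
g = -933 (g = -1060 + 127 = -933)
√((z(0, 47) + g) + 4761) = √((-10 - 933) + 4761) = √(-943 + 4761) = √3818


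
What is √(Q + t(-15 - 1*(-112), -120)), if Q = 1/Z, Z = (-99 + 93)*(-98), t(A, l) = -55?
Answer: I*√97017/42 ≈ 7.4161*I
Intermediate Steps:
Z = 588 (Z = -6*(-98) = 588)
Q = 1/588 ≈ 0.0017007
√(Q + t(-15 - 1*(-112), -120)) = √(1/588 - 55) = √(-32339/588) = I*√97017/42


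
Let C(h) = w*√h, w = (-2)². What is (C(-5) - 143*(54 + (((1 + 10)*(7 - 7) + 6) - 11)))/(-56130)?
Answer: 7007/56130 - 2*I*√5/28065 ≈ 0.12484 - 0.00015935*I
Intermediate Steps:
w = 4
C(h) = 4*√h
(C(-5) - 143*(54 + (((1 + 10)*(7 - 7) + 6) - 11)))/(-56130) = (4*√(-5) - 143*(54 + (((1 + 10)*(7 - 7) + 6) - 11)))/(-56130) = (4*(I*√5) - 143*(54 + ((11*0 + 6) - 11)))*(-1/56130) = (4*I*√5 - 143*(54 + ((0 + 6) - 11)))*(-1/56130) = (4*I*√5 - 143*(54 + (6 - 11)))*(-1/56130) = (4*I*√5 - 143*(54 - 5))*(-1/56130) = (4*I*√5 - 143*49)*(-1/56130) = (4*I*√5 - 7007)*(-1/56130) = (-7007 + 4*I*√5)*(-1/56130) = 7007/56130 - 2*I*√5/28065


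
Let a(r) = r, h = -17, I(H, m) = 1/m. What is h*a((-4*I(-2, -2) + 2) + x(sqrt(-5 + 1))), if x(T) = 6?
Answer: -170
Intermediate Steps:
h*a((-4*I(-2, -2) + 2) + x(sqrt(-5 + 1))) = -17*((-4/(-2) + 2) + 6) = -17*((-4*(-1/2) + 2) + 6) = -17*((2 + 2) + 6) = -17*(4 + 6) = -17*10 = -170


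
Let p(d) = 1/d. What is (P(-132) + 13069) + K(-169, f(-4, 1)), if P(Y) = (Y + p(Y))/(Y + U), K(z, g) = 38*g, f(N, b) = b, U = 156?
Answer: 41505551/3168 ≈ 13102.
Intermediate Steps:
P(Y) = (Y + 1/Y)/(156 + Y) (P(Y) = (Y + 1/Y)/(Y + 156) = (Y + 1/Y)/(156 + Y))
(P(-132) + 13069) + K(-169, f(-4, 1)) = ((1 + (-132)**2)/((-132)*(156 - 132)) + 13069) + 38*1 = (-1/132*(1 + 17424)/24 + 13069) + 38 = (-1/132*1/24*17425 + 13069) + 38 = (-17425/3168 + 13069) + 38 = 41385167/3168 + 38 = 41505551/3168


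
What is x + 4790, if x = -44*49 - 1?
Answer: 2633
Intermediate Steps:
x = -2157 (x = -2156 - 1 = -2157)
x + 4790 = -2157 + 4790 = 2633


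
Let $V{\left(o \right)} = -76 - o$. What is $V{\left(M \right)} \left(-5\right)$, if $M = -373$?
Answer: $-1485$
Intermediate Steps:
$V{\left(M \right)} \left(-5\right) = \left(-76 - -373\right) \left(-5\right) = \left(-76 + 373\right) \left(-5\right) = 297 \left(-5\right) = -1485$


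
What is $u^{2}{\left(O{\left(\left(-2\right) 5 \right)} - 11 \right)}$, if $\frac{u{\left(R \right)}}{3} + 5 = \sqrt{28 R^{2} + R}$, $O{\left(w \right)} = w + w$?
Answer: $242118 - 1530 \sqrt{93} \approx 2.2736 \cdot 10^{5}$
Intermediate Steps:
$O{\left(w \right)} = 2 w$
$u{\left(R \right)} = -15 + 3 \sqrt{R + 28 R^{2}}$ ($u{\left(R \right)} = -15 + 3 \sqrt{28 R^{2} + R} = -15 + 3 \sqrt{R + 28 R^{2}}$)
$u^{2}{\left(O{\left(\left(-2\right) 5 \right)} - 11 \right)} = \left(-15 + 3 \sqrt{\left(2 \left(\left(-2\right) 5\right) - 11\right) \left(1 + 28 \left(2 \left(\left(-2\right) 5\right) - 11\right)\right)}\right)^{2} = \left(-15 + 3 \sqrt{\left(2 \left(-10\right) - 11\right) \left(1 + 28 \left(2 \left(-10\right) - 11\right)\right)}\right)^{2} = \left(-15 + 3 \sqrt{\left(-20 - 11\right) \left(1 + 28 \left(-20 - 11\right)\right)}\right)^{2} = \left(-15 + 3 \sqrt{- 31 \left(1 + 28 \left(-31\right)\right)}\right)^{2} = \left(-15 + 3 \sqrt{- 31 \left(1 - 868\right)}\right)^{2} = \left(-15 + 3 \sqrt{\left(-31\right) \left(-867\right)}\right)^{2} = \left(-15 + 3 \sqrt{26877}\right)^{2} = \left(-15 + 3 \cdot 17 \sqrt{93}\right)^{2} = \left(-15 + 51 \sqrt{93}\right)^{2}$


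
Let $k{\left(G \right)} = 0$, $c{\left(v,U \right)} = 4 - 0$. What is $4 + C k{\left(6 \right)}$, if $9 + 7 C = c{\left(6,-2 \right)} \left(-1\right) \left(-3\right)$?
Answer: $4$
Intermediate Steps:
$c{\left(v,U \right)} = 4$ ($c{\left(v,U \right)} = 4 + 0 = 4$)
$C = \frac{3}{7}$ ($C = - \frac{9}{7} + \frac{4 \left(-1\right) \left(-3\right)}{7} = - \frac{9}{7} + \frac{\left(-4\right) \left(-3\right)}{7} = - \frac{9}{7} + \frac{1}{7} \cdot 12 = - \frac{9}{7} + \frac{12}{7} = \frac{3}{7} \approx 0.42857$)
$4 + C k{\left(6 \right)} = 4 + \frac{3}{7} \cdot 0 = 4 + 0 = 4$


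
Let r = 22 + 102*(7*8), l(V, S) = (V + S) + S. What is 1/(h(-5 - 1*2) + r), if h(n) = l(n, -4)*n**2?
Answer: 1/4999 ≈ 0.00020004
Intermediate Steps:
l(V, S) = V + 2*S (l(V, S) = (S + V) + S = V + 2*S)
r = 5734 (r = 22 + 102*56 = 22 + 5712 = 5734)
h(n) = n**2*(-8 + n) (h(n) = (n + 2*(-4))*n**2 = (n - 8)*n**2 = (-8 + n)*n**2 = n**2*(-8 + n))
1/(h(-5 - 1*2) + r) = 1/((-5 - 1*2)**2*(-8 + (-5 - 1*2)) + 5734) = 1/((-5 - 2)**2*(-8 + (-5 - 2)) + 5734) = 1/((-7)**2*(-8 - 7) + 5734) = 1/(49*(-15) + 5734) = 1/(-735 + 5734) = 1/4999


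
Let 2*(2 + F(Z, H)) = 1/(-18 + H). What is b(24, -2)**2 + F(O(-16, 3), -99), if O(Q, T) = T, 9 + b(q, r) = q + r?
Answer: 39077/234 ≈ 167.00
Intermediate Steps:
b(q, r) = -9 + q + r (b(q, r) = -9 + (q + r) = -9 + q + r)
F(Z, H) = -2 + 1/(2*(-18 + H))
b(24, -2)**2 + F(O(-16, 3), -99) = (-9 + 24 - 2)**2 + (73 - 4*(-99))/(2*(-18 - 99)) = 13**2 + (1/2)*(73 + 396)/(-117) = 169 + (1/2)*(-1/117)*469 = 169 - 469/234 = 39077/234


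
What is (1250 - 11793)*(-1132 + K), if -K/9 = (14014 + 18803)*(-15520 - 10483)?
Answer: -80970903439361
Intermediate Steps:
K = 7680064059 (K = -9*(14014 + 18803)*(-15520 - 10483) = -295353*(-26003) = -9*(-853340451) = 7680064059)
(1250 - 11793)*(-1132 + K) = (1250 - 11793)*(-1132 + 7680064059) = -10543*7680062927 = -80970903439361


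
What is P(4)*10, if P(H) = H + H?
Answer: 80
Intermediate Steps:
P(H) = 2*H
P(4)*10 = (2*4)*10 = 8*10 = 80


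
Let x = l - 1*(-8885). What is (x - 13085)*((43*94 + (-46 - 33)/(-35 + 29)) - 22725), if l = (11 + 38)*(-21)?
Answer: 195249117/2 ≈ 9.7625e+7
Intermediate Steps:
l = -1029 (l = 49*(-21) = -1029)
x = 7856 (x = -1029 - 1*(-8885) = -1029 + 8885 = 7856)
(x - 13085)*((43*94 + (-46 - 33)/(-35 + 29)) - 22725) = (7856 - 13085)*((43*94 + (-46 - 33)/(-35 + 29)) - 22725) = -5229*((4042 - 79/(-6)) - 22725) = -5229*((4042 - 79*(-1/6)) - 22725) = -5229*((4042 + 79/6) - 22725) = -5229*(24331/6 - 22725) = -5229*(-112019/6) = 195249117/2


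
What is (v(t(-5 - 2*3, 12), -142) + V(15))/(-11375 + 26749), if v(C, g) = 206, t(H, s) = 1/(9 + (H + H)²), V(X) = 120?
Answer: 163/7687 ≈ 0.021205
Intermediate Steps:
t(H, s) = 1/(9 + 4*H²) (t(H, s) = 1/(9 + (2*H)²) = 1/(9 + 4*H²))
(v(t(-5 - 2*3, 12), -142) + V(15))/(-11375 + 26749) = (206 + 120)/(-11375 + 26749) = 326/15374 = 326*(1/15374) = 163/7687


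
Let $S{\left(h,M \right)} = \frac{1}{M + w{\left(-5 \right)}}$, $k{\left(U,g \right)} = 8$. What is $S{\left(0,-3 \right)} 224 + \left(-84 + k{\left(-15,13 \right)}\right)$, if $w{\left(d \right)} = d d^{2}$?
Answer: $- \frac{311}{4} \approx -77.75$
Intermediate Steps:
$w{\left(d \right)} = d^{3}$
$S{\left(h,M \right)} = \frac{1}{-125 + M}$ ($S{\left(h,M \right)} = \frac{1}{M + \left(-5\right)^{3}} = \frac{1}{M - 125} = \frac{1}{-125 + M}$)
$S{\left(0,-3 \right)} 224 + \left(-84 + k{\left(-15,13 \right)}\right) = \frac{1}{-125 - 3} \cdot 224 + \left(-84 + 8\right) = \frac{1}{-128} \cdot 224 - 76 = \left(- \frac{1}{128}\right) 224 - 76 = - \frac{7}{4} - 76 = - \frac{311}{4}$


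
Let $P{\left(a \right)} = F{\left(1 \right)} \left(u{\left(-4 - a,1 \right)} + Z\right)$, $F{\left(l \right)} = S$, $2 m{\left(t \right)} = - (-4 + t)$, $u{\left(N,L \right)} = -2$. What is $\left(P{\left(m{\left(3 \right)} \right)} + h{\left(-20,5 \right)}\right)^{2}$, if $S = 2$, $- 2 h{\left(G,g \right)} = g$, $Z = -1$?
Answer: $\frac{289}{4} \approx 72.25$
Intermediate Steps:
$h{\left(G,g \right)} = - \frac{g}{2}$
$m{\left(t \right)} = 2 - \frac{t}{2}$ ($m{\left(t \right)} = \frac{\left(-1\right) \left(-4 + t\right)}{2} = \frac{4 - t}{2} = 2 - \frac{t}{2}$)
$F{\left(l \right)} = 2$
$P{\left(a \right)} = -6$ ($P{\left(a \right)} = 2 \left(-2 - 1\right) = 2 \left(-3\right) = -6$)
$\left(P{\left(m{\left(3 \right)} \right)} + h{\left(-20,5 \right)}\right)^{2} = \left(-6 - \frac{5}{2}\right)^{2} = \left(- \frac{17}{2}\right)^{2} = \frac{289}{4}$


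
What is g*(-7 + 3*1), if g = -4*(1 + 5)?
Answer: 96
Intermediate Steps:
g = -24 (g = -4*6 = -24)
g*(-7 + 3*1) = -24*(-7 + 3*1) = -24*(-7 + 3) = -24*(-4) = 96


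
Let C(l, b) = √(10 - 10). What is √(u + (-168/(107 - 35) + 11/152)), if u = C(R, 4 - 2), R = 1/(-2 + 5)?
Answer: I*√117534/228 ≈ 1.5037*I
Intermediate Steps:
R = ⅓ (R = 1/3 = ⅓ ≈ 0.33333)
C(l, b) = 0 (C(l, b) = √0 = 0)
u = 0
√(u + (-168/(107 - 35) + 11/152)) = √(0 + (-168/(107 - 35) + 11/152)) = √(0 + (-168/72 + 11*(1/152))) = √(0 + (-168*1/72 + 11/152)) = √(0 + (-7/3 + 11/152)) = √(0 - 1031/456) = √(-1031/456) = I*√117534/228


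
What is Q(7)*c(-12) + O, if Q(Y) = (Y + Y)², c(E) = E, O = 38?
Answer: -2314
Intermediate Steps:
Q(Y) = 4*Y² (Q(Y) = (2*Y)² = 4*Y²)
Q(7)*c(-12) + O = (4*7²)*(-12) + 38 = (4*49)*(-12) + 38 = 196*(-12) + 38 = -2352 + 38 = -2314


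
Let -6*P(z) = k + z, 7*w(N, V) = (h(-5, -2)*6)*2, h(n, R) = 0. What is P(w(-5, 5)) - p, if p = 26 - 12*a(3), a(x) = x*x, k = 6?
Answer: 81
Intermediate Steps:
a(x) = x²
w(N, V) = 0 (w(N, V) = ((0*6)*2)/7 = (0*2)/7 = (⅐)*0 = 0)
P(z) = -1 - z/6 (P(z) = -(6 + z)/6 = -1 - z/6)
p = -82 (p = 26 - 12*3² = 26 - 12*9 = 26 - 108 = -82)
P(w(-5, 5)) - p = (-1 - ⅙*0) - 1*(-82) = (-1 + 0) + 82 = -1 + 82 = 81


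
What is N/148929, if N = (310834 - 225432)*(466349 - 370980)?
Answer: 8144703338/148929 ≈ 54689.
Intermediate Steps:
N = 8144703338 (N = 85402*95369 = 8144703338)
N/148929 = 8144703338/148929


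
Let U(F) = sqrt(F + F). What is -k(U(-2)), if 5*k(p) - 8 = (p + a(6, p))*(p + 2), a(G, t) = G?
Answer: -16/5 - 16*I/5 ≈ -3.2 - 3.2*I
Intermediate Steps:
U(F) = sqrt(2)*sqrt(F) (U(F) = sqrt(2*F) = sqrt(2)*sqrt(F))
k(p) = 8/5 + (2 + p)*(6 + p)/5 (k(p) = 8/5 + ((p + 6)*(p + 2))/5 = 8/5 + ((6 + p)*(2 + p))/5 = 8/5 + ((2 + p)*(6 + p))/5 = 8/5 + (2 + p)*(6 + p)/5)
-k(U(-2)) = -(4 + (sqrt(2)*sqrt(-2))**2/5 + 8*(sqrt(2)*sqrt(-2))/5) = -(4 + (sqrt(2)*(I*sqrt(2)))**2/5 + 8*(sqrt(2)*(I*sqrt(2)))/5) = -(4 + (2*I)**2/5 + 8*(2*I)/5) = -(4 + (1/5)*(-4) + 16*I/5) = -(4 - 4/5 + 16*I/5) = -(16/5 + 16*I/5) = -16/5 - 16*I/5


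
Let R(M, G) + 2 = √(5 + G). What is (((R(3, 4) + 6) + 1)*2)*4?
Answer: 64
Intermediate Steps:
R(M, G) = -2 + √(5 + G)
(((R(3, 4) + 6) + 1)*2)*4 = ((((-2 + √(5 + 4)) + 6) + 1)*2)*4 = ((((-2 + √9) + 6) + 1)*2)*4 = ((((-2 + 3) + 6) + 1)*2)*4 = (((1 + 6) + 1)*2)*4 = ((7 + 1)*2)*4 = (8*2)*4 = 16*4 = 64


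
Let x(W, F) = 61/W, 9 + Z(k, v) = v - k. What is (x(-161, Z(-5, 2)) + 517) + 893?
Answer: 226949/161 ≈ 1409.6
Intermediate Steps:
Z(k, v) = -9 + v - k (Z(k, v) = -9 + (v - k) = -9 + v - k)
(x(-161, Z(-5, 2)) + 517) + 893 = (61/(-161) + 517) + 893 = (61*(-1/161) + 517) + 893 = (-61/161 + 517) + 893 = 83176/161 + 893 = 226949/161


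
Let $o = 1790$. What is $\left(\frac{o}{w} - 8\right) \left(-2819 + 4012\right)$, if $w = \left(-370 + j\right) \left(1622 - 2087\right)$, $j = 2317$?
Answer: $- \frac{1728568718}{181071} \approx -9546.4$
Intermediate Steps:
$w = -905355$ ($w = \left(-370 + 2317\right) \left(1622 - 2087\right) = 1947 \left(-465\right) = -905355$)
$\left(\frac{o}{w} - 8\right) \left(-2819 + 4012\right) = \left(\frac{1790}{-905355} - 8\right) \left(-2819 + 4012\right) = \left(1790 \left(- \frac{1}{905355}\right) - 8\right) 1193 = \left(- \frac{358}{181071} - 8\right) 1193 = \left(- \frac{1448926}{181071}\right) 1193 = - \frac{1728568718}{181071}$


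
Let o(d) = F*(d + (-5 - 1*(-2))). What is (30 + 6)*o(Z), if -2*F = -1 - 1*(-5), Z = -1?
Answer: 288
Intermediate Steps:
F = -2 (F = -(-1 - 1*(-5))/2 = -(-1 + 5)/2 = -½*4 = -2)
o(d) = 6 - 2*d (o(d) = -2*(d + (-5 - 1*(-2))) = -2*(d + (-5 + 2)) = -2*(d - 3) = -2*(-3 + d) = 6 - 2*d)
(30 + 6)*o(Z) = (30 + 6)*(6 - 2*(-1)) = 36*(6 + 2) = 36*8 = 288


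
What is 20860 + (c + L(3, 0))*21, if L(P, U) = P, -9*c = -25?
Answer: 62944/3 ≈ 20981.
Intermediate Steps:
c = 25/9 (c = -1/9*(-25) = 25/9 ≈ 2.7778)
20860 + (c + L(3, 0))*21 = 20860 + (25/9 + 3)*21 = 20860 + (52/9)*21 = 20860 + 364/3 = 62944/3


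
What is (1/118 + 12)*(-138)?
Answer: -97773/59 ≈ -1657.2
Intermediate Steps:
(1/118 + 12)*(-138) = (1417/118)*(-138) = -97773/59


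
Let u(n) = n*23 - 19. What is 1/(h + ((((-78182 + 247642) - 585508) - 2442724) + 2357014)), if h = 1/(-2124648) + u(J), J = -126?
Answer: -2124648/1072256729401 ≈ -1.9815e-6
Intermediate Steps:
u(n) = -19 + 23*n (u(n) = 23*n - 19 = -19 + 23*n)
h = -6197598217/2124648 (h = 1/(-2124648) + (-19 + 23*(-126)) = -1/2124648 + (-19 - 2898) = -1/2124648 - 2917 = -6197598217/2124648 ≈ -2917.0)
1/(h + ((((-78182 + 247642) - 585508) - 2442724) + 2357014)) = 1/(-6197598217/2124648 + ((((-78182 + 247642) - 585508) - 2442724) + 2357014)) = 1/(-6197598217/2124648 + (((169460 - 585508) - 2442724) + 2357014)) = 1/(-6197598217/2124648 + ((-416048 - 2442724) + 2357014)) = 1/(-6197598217/2124648 + (-2858772 + 2357014)) = 1/(-6197598217/2124648 - 501758) = 1/(-1072256729401/2124648) = -2124648/1072256729401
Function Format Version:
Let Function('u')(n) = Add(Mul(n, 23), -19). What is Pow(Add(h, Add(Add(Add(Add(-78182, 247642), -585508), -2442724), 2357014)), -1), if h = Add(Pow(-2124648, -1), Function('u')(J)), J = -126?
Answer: Rational(-2124648, 1072256729401) ≈ -1.9815e-6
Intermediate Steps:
Function('u')(n) = Add(-19, Mul(23, n)) (Function('u')(n) = Add(Mul(23, n), -19) = Add(-19, Mul(23, n)))
h = Rational(-6197598217, 2124648) (h = Add(Pow(-2124648, -1), Add(-19, Mul(23, -126))) = Add(Rational(-1, 2124648), Add(-19, -2898)) = Add(Rational(-1, 2124648), -2917) = Rational(-6197598217, 2124648) ≈ -2917.0)
Pow(Add(h, Add(Add(Add(Add(-78182, 247642), -585508), -2442724), 2357014)), -1) = Pow(Add(Rational(-6197598217, 2124648), Add(Add(Add(Add(-78182, 247642), -585508), -2442724), 2357014)), -1) = Pow(Add(Rational(-6197598217, 2124648), Add(Add(Add(169460, -585508), -2442724), 2357014)), -1) = Pow(Add(Rational(-6197598217, 2124648), Add(Add(-416048, -2442724), 2357014)), -1) = Pow(Add(Rational(-6197598217, 2124648), Add(-2858772, 2357014)), -1) = Pow(Add(Rational(-6197598217, 2124648), -501758), -1) = Pow(Rational(-1072256729401, 2124648), -1) = Rational(-2124648, 1072256729401)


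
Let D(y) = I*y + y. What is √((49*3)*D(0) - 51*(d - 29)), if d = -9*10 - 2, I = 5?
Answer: 11*√51 ≈ 78.556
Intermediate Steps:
d = -92 (d = -90 - 2 = -92)
D(y) = 6*y (D(y) = 5*y + y = 6*y)
√((49*3)*D(0) - 51*(d - 29)) = √((49*3)*(6*0) - 51*(-92 - 29)) = √(147*0 - 51*(-121)) = √(0 + 6171) = √6171 = 11*√51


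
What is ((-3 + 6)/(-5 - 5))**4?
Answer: 81/10000 ≈ 0.0081000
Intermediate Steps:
((-3 + 6)/(-5 - 5))**4 = (3/(-10))**4 = (3*(-1/10))**4 = (-3/10)**4 = 81/10000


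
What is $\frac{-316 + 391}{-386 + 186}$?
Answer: $- \frac{3}{8} \approx -0.375$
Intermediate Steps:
$\frac{-316 + 391}{-386 + 186} = \frac{75}{-200} = 75 \left(- \frac{1}{200}\right) = - \frac{3}{8}$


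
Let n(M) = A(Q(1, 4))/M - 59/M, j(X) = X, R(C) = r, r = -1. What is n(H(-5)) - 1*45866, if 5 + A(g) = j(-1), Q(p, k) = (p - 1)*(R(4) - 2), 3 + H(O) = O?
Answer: -366863/8 ≈ -45858.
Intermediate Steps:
R(C) = -1
H(O) = -3 + O
Q(p, k) = 3 - 3*p (Q(p, k) = (p - 1)*(-1 - 2) = (-1 + p)*(-3) = 3 - 3*p)
A(g) = -6 (A(g) = -5 - 1 = -6)
n(M) = -65/M (n(M) = -6/M - 59/M = -65/M)
n(H(-5)) - 1*45866 = -65/(-3 - 5) - 1*45866 = -65/(-8) - 45866 = -65*(-⅛) - 45866 = 65/8 - 45866 = -366863/8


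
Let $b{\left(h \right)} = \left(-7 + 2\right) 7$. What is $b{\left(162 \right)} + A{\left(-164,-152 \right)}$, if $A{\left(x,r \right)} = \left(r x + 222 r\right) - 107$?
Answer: $-8958$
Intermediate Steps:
$A{\left(x,r \right)} = -107 + 222 r + r x$ ($A{\left(x,r \right)} = \left(222 r + r x\right) - 107 = -107 + 222 r + r x$)
$b{\left(h \right)} = -35$ ($b{\left(h \right)} = \left(-5\right) 7 = -35$)
$b{\left(162 \right)} + A{\left(-164,-152 \right)} = -35 - 8923 = -8958$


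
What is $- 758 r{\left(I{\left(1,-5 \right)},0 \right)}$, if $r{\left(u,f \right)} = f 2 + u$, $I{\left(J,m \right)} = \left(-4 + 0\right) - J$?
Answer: $3790$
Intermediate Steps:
$I{\left(J,m \right)} = -4 - J$
$r{\left(u,f \right)} = u + 2 f$ ($r{\left(u,f \right)} = 2 f + u = u + 2 f$)
$- 758 r{\left(I{\left(1,-5 \right)},0 \right)} = - 758 \left(\left(-4 - 1\right) + 2 \cdot 0\right) = - 758 \left(\left(-4 - 1\right) + 0\right) = - 758 \left(-5 + 0\right) = \left(-758\right) \left(-5\right) = 3790$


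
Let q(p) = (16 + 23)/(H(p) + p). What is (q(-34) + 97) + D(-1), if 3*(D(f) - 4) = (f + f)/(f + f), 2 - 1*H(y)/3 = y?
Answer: 22613/222 ≈ 101.86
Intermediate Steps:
H(y) = 6 - 3*y
D(f) = 13/3 (D(f) = 4 + ((f + f)/(f + f))/3 = 4 + ((2*f)/((2*f)))/3 = 4 + ((2*f)*(1/(2*f)))/3 = 4 + (⅓)*1 = 4 + ⅓ = 13/3)
q(p) = 39/(6 - 2*p) (q(p) = (16 + 23)/((6 - 3*p) + p) = 39/(6 - 2*p))
(q(-34) + 97) + D(-1) = (-39/(-6 + 2*(-34)) + 97) + 13/3 = (-39/(-6 - 68) + 97) + 13/3 = (-39/(-74) + 97) + 13/3 = (-39*(-1/74) + 97) + 13/3 = (39/74 + 97) + 13/3 = 7217/74 + 13/3 = 22613/222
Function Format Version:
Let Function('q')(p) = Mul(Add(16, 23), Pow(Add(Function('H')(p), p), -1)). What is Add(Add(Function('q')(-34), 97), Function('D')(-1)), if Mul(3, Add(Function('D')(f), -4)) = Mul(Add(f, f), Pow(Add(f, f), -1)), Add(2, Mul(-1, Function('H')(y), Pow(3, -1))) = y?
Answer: Rational(22613, 222) ≈ 101.86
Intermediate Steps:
Function('H')(y) = Add(6, Mul(-3, y))
Function('D')(f) = Rational(13, 3) (Function('D')(f) = Add(4, Mul(Rational(1, 3), Mul(Add(f, f), Pow(Add(f, f), -1)))) = Add(4, Mul(Rational(1, 3), Mul(Mul(2, f), Pow(Mul(2, f), -1)))) = Add(4, Mul(Rational(1, 3), Mul(Mul(2, f), Mul(Rational(1, 2), Pow(f, -1))))) = Add(4, Mul(Rational(1, 3), 1)) = Add(4, Rational(1, 3)) = Rational(13, 3))
Function('q')(p) = Mul(39, Pow(Add(6, Mul(-2, p)), -1)) (Function('q')(p) = Mul(Add(16, 23), Pow(Add(Add(6, Mul(-3, p)), p), -1)) = Mul(39, Pow(Add(6, Mul(-2, p)), -1)))
Add(Add(Function('q')(-34), 97), Function('D')(-1)) = Add(Add(Mul(-39, Pow(Add(-6, Mul(2, -34)), -1)), 97), Rational(13, 3)) = Add(Add(Mul(-39, Pow(Add(-6, -68), -1)), 97), Rational(13, 3)) = Add(Add(Mul(-39, Pow(-74, -1)), 97), Rational(13, 3)) = Add(Add(Mul(-39, Rational(-1, 74)), 97), Rational(13, 3)) = Add(Add(Rational(39, 74), 97), Rational(13, 3)) = Add(Rational(7217, 74), Rational(13, 3)) = Rational(22613, 222)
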